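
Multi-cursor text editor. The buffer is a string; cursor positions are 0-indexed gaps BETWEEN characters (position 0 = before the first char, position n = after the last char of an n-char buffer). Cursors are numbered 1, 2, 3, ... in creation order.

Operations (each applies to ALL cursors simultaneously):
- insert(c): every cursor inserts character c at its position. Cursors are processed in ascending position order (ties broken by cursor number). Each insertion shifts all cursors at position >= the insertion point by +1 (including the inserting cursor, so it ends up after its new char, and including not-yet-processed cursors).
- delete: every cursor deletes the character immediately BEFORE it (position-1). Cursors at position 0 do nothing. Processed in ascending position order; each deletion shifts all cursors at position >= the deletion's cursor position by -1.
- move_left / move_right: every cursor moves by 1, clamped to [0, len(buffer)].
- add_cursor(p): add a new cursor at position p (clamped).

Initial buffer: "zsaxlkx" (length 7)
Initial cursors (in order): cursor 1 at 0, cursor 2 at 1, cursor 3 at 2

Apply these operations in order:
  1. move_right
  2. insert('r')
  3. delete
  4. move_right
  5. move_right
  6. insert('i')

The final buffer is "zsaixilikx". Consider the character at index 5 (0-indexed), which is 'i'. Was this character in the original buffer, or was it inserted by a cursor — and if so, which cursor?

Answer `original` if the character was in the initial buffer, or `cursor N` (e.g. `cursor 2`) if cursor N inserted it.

Answer: cursor 2

Derivation:
After op 1 (move_right): buffer="zsaxlkx" (len 7), cursors c1@1 c2@2 c3@3, authorship .......
After op 2 (insert('r')): buffer="zrsrarxlkx" (len 10), cursors c1@2 c2@4 c3@6, authorship .1.2.3....
After op 3 (delete): buffer="zsaxlkx" (len 7), cursors c1@1 c2@2 c3@3, authorship .......
After op 4 (move_right): buffer="zsaxlkx" (len 7), cursors c1@2 c2@3 c3@4, authorship .......
After op 5 (move_right): buffer="zsaxlkx" (len 7), cursors c1@3 c2@4 c3@5, authorship .......
After op 6 (insert('i')): buffer="zsaixilikx" (len 10), cursors c1@4 c2@6 c3@8, authorship ...1.2.3..
Authorship (.=original, N=cursor N): . . . 1 . 2 . 3 . .
Index 5: author = 2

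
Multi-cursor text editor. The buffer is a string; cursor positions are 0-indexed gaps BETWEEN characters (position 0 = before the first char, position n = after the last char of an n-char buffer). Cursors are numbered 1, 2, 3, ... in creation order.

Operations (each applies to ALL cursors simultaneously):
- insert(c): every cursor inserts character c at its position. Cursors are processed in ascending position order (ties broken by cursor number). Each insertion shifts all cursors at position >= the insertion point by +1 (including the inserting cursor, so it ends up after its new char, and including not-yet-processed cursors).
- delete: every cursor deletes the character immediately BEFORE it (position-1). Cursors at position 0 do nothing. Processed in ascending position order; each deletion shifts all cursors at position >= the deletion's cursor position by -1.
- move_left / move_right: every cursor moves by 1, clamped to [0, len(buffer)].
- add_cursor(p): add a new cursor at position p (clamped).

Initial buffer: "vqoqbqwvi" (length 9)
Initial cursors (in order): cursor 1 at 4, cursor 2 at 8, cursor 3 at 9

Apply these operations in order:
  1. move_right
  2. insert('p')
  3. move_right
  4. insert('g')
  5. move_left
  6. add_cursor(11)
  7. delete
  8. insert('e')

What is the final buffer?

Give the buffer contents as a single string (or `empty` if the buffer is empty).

After op 1 (move_right): buffer="vqoqbqwvi" (len 9), cursors c1@5 c2@9 c3@9, authorship .........
After op 2 (insert('p')): buffer="vqoqbpqwvipp" (len 12), cursors c1@6 c2@12 c3@12, authorship .....1....23
After op 3 (move_right): buffer="vqoqbpqwvipp" (len 12), cursors c1@7 c2@12 c3@12, authorship .....1....23
After op 4 (insert('g')): buffer="vqoqbpqgwvippgg" (len 15), cursors c1@8 c2@15 c3@15, authorship .....1.1...2323
After op 5 (move_left): buffer="vqoqbpqgwvippgg" (len 15), cursors c1@7 c2@14 c3@14, authorship .....1.1...2323
After op 6 (add_cursor(11)): buffer="vqoqbpqgwvippgg" (len 15), cursors c1@7 c4@11 c2@14 c3@14, authorship .....1.1...2323
After op 7 (delete): buffer="vqoqbpgwvpg" (len 11), cursors c1@6 c4@9 c2@10 c3@10, authorship .....11..23
After op 8 (insert('e')): buffer="vqoqbpegwvepeeg" (len 15), cursors c1@7 c4@11 c2@14 c3@14, authorship .....111..42233

Answer: vqoqbpegwvepeeg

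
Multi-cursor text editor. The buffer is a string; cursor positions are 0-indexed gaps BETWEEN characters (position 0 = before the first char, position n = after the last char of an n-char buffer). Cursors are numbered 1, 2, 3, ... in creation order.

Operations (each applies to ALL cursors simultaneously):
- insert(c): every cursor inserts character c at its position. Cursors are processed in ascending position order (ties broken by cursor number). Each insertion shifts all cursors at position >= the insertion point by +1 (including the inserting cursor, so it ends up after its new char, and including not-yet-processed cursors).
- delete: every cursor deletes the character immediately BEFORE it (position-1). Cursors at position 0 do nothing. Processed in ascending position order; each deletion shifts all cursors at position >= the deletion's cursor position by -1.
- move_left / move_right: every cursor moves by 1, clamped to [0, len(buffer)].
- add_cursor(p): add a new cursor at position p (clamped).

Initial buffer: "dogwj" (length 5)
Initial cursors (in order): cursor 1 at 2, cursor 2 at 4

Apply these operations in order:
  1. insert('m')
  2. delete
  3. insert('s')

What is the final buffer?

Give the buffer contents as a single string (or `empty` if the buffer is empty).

After op 1 (insert('m')): buffer="domgwmj" (len 7), cursors c1@3 c2@6, authorship ..1..2.
After op 2 (delete): buffer="dogwj" (len 5), cursors c1@2 c2@4, authorship .....
After op 3 (insert('s')): buffer="dosgwsj" (len 7), cursors c1@3 c2@6, authorship ..1..2.

Answer: dosgwsj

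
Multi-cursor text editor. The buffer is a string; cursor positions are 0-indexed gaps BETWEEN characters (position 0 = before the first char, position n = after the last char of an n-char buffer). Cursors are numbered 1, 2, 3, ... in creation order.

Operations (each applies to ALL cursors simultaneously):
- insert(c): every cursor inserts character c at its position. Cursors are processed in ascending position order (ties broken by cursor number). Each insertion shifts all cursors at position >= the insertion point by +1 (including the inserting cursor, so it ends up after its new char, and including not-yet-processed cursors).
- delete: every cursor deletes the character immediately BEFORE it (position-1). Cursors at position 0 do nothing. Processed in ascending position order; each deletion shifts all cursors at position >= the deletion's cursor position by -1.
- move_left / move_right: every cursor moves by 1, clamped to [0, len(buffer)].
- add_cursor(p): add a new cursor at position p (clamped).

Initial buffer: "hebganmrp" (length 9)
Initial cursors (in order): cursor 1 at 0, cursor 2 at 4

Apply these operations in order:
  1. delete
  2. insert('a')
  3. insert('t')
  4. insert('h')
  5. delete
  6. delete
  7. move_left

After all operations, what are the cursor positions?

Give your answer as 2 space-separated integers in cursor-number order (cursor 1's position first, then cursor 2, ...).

After op 1 (delete): buffer="hebanmrp" (len 8), cursors c1@0 c2@3, authorship ........
After op 2 (insert('a')): buffer="ahebaanmrp" (len 10), cursors c1@1 c2@5, authorship 1...2.....
After op 3 (insert('t')): buffer="athebatanmrp" (len 12), cursors c1@2 c2@7, authorship 11...22.....
After op 4 (insert('h')): buffer="athhebathanmrp" (len 14), cursors c1@3 c2@9, authorship 111...222.....
After op 5 (delete): buffer="athebatanmrp" (len 12), cursors c1@2 c2@7, authorship 11...22.....
After op 6 (delete): buffer="ahebaanmrp" (len 10), cursors c1@1 c2@5, authorship 1...2.....
After op 7 (move_left): buffer="ahebaanmrp" (len 10), cursors c1@0 c2@4, authorship 1...2.....

Answer: 0 4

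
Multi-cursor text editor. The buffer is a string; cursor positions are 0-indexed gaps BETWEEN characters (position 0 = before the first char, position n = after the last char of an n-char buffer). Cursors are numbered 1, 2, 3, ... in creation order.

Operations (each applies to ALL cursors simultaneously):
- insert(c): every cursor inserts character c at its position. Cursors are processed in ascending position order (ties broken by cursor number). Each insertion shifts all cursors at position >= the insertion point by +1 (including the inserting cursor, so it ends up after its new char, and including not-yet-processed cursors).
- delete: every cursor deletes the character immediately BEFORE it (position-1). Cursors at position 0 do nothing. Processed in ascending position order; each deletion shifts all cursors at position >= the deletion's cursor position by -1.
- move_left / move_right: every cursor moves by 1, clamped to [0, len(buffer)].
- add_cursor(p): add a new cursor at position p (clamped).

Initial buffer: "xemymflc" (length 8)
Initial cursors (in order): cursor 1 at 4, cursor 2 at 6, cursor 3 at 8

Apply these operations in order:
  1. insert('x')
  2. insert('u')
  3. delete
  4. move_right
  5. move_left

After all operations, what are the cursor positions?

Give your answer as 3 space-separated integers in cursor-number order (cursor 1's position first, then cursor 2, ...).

Answer: 5 8 10

Derivation:
After op 1 (insert('x')): buffer="xemyxmfxlcx" (len 11), cursors c1@5 c2@8 c3@11, authorship ....1..2..3
After op 2 (insert('u')): buffer="xemyxumfxulcxu" (len 14), cursors c1@6 c2@10 c3@14, authorship ....11..22..33
After op 3 (delete): buffer="xemyxmfxlcx" (len 11), cursors c1@5 c2@8 c3@11, authorship ....1..2..3
After op 4 (move_right): buffer="xemyxmfxlcx" (len 11), cursors c1@6 c2@9 c3@11, authorship ....1..2..3
After op 5 (move_left): buffer="xemyxmfxlcx" (len 11), cursors c1@5 c2@8 c3@10, authorship ....1..2..3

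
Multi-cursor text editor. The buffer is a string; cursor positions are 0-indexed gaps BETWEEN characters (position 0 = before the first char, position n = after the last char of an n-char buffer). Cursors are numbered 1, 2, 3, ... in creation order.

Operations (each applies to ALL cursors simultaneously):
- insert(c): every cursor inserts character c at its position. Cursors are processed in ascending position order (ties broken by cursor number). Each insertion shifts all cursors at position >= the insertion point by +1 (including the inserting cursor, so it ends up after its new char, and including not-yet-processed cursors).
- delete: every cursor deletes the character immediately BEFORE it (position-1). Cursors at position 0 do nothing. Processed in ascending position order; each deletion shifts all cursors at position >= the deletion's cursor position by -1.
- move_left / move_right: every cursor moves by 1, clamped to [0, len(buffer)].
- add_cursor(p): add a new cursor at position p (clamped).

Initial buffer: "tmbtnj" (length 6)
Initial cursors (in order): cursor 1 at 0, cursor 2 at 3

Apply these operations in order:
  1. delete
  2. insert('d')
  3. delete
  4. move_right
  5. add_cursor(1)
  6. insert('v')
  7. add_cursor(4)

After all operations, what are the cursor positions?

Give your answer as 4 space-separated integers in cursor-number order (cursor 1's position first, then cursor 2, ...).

Answer: 3 6 3 4

Derivation:
After op 1 (delete): buffer="tmtnj" (len 5), cursors c1@0 c2@2, authorship .....
After op 2 (insert('d')): buffer="dtmdtnj" (len 7), cursors c1@1 c2@4, authorship 1..2...
After op 3 (delete): buffer="tmtnj" (len 5), cursors c1@0 c2@2, authorship .....
After op 4 (move_right): buffer="tmtnj" (len 5), cursors c1@1 c2@3, authorship .....
After op 5 (add_cursor(1)): buffer="tmtnj" (len 5), cursors c1@1 c3@1 c2@3, authorship .....
After op 6 (insert('v')): buffer="tvvmtvnj" (len 8), cursors c1@3 c3@3 c2@6, authorship .13..2..
After op 7 (add_cursor(4)): buffer="tvvmtvnj" (len 8), cursors c1@3 c3@3 c4@4 c2@6, authorship .13..2..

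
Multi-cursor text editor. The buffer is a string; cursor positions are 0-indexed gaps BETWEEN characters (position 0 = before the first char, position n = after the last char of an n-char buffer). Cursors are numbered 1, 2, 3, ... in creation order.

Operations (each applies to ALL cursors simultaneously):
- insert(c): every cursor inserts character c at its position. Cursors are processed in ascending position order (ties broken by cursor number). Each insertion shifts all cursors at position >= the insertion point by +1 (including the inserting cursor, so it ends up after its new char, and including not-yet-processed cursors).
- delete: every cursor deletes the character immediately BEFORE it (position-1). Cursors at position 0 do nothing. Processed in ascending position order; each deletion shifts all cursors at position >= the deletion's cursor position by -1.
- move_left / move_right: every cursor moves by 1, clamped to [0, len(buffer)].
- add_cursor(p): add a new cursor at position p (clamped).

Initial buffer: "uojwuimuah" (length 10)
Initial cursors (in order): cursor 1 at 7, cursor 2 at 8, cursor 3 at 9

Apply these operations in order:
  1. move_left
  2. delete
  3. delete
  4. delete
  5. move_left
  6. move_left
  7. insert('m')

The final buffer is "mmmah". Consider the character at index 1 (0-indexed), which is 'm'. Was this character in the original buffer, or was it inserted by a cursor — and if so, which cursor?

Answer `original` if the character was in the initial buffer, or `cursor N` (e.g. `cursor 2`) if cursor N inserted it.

After op 1 (move_left): buffer="uojwuimuah" (len 10), cursors c1@6 c2@7 c3@8, authorship ..........
After op 2 (delete): buffer="uojwuah" (len 7), cursors c1@5 c2@5 c3@5, authorship .......
After op 3 (delete): buffer="uoah" (len 4), cursors c1@2 c2@2 c3@2, authorship ....
After op 4 (delete): buffer="ah" (len 2), cursors c1@0 c2@0 c3@0, authorship ..
After op 5 (move_left): buffer="ah" (len 2), cursors c1@0 c2@0 c3@0, authorship ..
After op 6 (move_left): buffer="ah" (len 2), cursors c1@0 c2@0 c3@0, authorship ..
After op 7 (insert('m')): buffer="mmmah" (len 5), cursors c1@3 c2@3 c3@3, authorship 123..
Authorship (.=original, N=cursor N): 1 2 3 . .
Index 1: author = 2

Answer: cursor 2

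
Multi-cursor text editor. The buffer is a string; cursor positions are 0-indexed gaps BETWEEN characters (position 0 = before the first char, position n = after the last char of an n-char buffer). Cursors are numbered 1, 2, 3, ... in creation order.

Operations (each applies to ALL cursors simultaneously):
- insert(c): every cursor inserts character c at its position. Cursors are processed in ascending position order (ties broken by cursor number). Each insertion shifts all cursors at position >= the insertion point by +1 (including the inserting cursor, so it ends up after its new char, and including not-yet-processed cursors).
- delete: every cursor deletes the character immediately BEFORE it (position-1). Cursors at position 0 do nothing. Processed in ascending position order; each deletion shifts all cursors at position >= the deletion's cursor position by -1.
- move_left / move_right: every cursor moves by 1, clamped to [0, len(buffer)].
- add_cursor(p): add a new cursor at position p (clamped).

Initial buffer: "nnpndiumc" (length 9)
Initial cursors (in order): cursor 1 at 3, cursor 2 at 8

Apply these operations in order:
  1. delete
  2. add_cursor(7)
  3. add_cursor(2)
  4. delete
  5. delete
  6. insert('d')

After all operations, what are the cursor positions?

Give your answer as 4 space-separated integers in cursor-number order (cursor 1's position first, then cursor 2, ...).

After op 1 (delete): buffer="nnndiuc" (len 7), cursors c1@2 c2@6, authorship .......
After op 2 (add_cursor(7)): buffer="nnndiuc" (len 7), cursors c1@2 c2@6 c3@7, authorship .......
After op 3 (add_cursor(2)): buffer="nnndiuc" (len 7), cursors c1@2 c4@2 c2@6 c3@7, authorship .......
After op 4 (delete): buffer="ndi" (len 3), cursors c1@0 c4@0 c2@3 c3@3, authorship ...
After op 5 (delete): buffer="n" (len 1), cursors c1@0 c4@0 c2@1 c3@1, authorship .
After op 6 (insert('d')): buffer="ddndd" (len 5), cursors c1@2 c4@2 c2@5 c3@5, authorship 14.23

Answer: 2 5 5 2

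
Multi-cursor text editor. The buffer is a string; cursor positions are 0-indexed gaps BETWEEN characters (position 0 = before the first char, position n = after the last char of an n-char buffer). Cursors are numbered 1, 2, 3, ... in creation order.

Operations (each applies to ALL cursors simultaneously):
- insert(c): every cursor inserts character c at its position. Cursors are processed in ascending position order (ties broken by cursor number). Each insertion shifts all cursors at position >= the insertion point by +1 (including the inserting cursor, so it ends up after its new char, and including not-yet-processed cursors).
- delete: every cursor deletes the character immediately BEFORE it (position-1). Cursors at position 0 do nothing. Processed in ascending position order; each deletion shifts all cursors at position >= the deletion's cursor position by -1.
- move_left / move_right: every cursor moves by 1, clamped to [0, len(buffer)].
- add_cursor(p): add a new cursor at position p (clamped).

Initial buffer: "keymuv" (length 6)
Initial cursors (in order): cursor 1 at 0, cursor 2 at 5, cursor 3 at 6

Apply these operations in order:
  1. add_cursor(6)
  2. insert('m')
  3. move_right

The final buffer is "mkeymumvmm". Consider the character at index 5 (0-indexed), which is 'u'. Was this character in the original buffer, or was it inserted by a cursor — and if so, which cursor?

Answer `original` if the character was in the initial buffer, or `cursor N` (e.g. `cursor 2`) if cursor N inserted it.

After op 1 (add_cursor(6)): buffer="keymuv" (len 6), cursors c1@0 c2@5 c3@6 c4@6, authorship ......
After op 2 (insert('m')): buffer="mkeymumvmm" (len 10), cursors c1@1 c2@7 c3@10 c4@10, authorship 1.....2.34
After op 3 (move_right): buffer="mkeymumvmm" (len 10), cursors c1@2 c2@8 c3@10 c4@10, authorship 1.....2.34
Authorship (.=original, N=cursor N): 1 . . . . . 2 . 3 4
Index 5: author = original

Answer: original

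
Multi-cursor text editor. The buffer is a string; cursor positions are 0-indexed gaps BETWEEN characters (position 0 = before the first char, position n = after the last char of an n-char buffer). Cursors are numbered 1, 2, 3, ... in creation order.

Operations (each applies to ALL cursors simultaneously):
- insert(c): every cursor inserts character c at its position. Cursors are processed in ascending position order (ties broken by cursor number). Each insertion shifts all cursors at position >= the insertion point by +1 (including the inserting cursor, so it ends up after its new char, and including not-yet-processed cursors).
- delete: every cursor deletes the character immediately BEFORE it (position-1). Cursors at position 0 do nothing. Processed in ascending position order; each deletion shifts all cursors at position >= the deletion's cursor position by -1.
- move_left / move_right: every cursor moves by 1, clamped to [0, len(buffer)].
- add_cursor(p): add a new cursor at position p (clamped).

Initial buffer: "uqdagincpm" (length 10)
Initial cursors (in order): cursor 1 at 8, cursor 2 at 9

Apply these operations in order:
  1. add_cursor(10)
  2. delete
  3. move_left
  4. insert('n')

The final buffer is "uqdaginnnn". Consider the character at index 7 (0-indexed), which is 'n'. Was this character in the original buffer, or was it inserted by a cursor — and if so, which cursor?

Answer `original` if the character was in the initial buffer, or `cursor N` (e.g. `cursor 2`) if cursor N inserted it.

Answer: cursor 2

Derivation:
After op 1 (add_cursor(10)): buffer="uqdagincpm" (len 10), cursors c1@8 c2@9 c3@10, authorship ..........
After op 2 (delete): buffer="uqdagin" (len 7), cursors c1@7 c2@7 c3@7, authorship .......
After op 3 (move_left): buffer="uqdagin" (len 7), cursors c1@6 c2@6 c3@6, authorship .......
After op 4 (insert('n')): buffer="uqdaginnnn" (len 10), cursors c1@9 c2@9 c3@9, authorship ......123.
Authorship (.=original, N=cursor N): . . . . . . 1 2 3 .
Index 7: author = 2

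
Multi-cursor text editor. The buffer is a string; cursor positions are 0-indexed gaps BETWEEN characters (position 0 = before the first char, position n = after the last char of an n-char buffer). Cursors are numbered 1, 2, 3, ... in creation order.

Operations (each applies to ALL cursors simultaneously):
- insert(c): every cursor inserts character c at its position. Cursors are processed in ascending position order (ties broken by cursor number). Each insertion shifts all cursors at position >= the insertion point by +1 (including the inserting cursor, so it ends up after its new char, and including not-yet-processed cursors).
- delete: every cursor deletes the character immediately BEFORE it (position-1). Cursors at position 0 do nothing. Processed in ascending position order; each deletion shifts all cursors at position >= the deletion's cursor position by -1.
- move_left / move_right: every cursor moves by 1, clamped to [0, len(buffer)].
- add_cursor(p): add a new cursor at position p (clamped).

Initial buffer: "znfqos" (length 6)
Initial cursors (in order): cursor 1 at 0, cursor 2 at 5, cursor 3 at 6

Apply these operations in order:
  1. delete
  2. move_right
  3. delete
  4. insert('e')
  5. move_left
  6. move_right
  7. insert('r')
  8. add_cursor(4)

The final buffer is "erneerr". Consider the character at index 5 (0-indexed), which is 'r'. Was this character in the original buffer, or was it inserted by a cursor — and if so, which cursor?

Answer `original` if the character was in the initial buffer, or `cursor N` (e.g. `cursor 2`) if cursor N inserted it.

Answer: cursor 2

Derivation:
After op 1 (delete): buffer="znfq" (len 4), cursors c1@0 c2@4 c3@4, authorship ....
After op 2 (move_right): buffer="znfq" (len 4), cursors c1@1 c2@4 c3@4, authorship ....
After op 3 (delete): buffer="n" (len 1), cursors c1@0 c2@1 c3@1, authorship .
After op 4 (insert('e')): buffer="enee" (len 4), cursors c1@1 c2@4 c3@4, authorship 1.23
After op 5 (move_left): buffer="enee" (len 4), cursors c1@0 c2@3 c3@3, authorship 1.23
After op 6 (move_right): buffer="enee" (len 4), cursors c1@1 c2@4 c3@4, authorship 1.23
After op 7 (insert('r')): buffer="erneerr" (len 7), cursors c1@2 c2@7 c3@7, authorship 11.2323
After op 8 (add_cursor(4)): buffer="erneerr" (len 7), cursors c1@2 c4@4 c2@7 c3@7, authorship 11.2323
Authorship (.=original, N=cursor N): 1 1 . 2 3 2 3
Index 5: author = 2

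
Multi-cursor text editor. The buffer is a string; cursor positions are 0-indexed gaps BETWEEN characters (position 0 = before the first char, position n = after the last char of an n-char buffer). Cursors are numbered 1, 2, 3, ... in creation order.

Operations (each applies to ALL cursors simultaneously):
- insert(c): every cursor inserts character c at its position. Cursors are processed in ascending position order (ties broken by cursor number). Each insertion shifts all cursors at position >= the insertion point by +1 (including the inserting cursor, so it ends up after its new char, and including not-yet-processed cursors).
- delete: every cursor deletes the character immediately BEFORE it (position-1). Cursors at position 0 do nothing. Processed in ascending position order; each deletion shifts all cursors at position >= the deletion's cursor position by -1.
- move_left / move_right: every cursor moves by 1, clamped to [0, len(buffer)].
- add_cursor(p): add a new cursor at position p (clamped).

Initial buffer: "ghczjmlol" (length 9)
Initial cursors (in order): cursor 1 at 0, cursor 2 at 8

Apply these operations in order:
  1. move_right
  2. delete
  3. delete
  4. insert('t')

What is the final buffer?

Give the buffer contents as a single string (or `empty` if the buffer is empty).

Answer: thczjmlt

Derivation:
After op 1 (move_right): buffer="ghczjmlol" (len 9), cursors c1@1 c2@9, authorship .........
After op 2 (delete): buffer="hczjmlo" (len 7), cursors c1@0 c2@7, authorship .......
After op 3 (delete): buffer="hczjml" (len 6), cursors c1@0 c2@6, authorship ......
After op 4 (insert('t')): buffer="thczjmlt" (len 8), cursors c1@1 c2@8, authorship 1......2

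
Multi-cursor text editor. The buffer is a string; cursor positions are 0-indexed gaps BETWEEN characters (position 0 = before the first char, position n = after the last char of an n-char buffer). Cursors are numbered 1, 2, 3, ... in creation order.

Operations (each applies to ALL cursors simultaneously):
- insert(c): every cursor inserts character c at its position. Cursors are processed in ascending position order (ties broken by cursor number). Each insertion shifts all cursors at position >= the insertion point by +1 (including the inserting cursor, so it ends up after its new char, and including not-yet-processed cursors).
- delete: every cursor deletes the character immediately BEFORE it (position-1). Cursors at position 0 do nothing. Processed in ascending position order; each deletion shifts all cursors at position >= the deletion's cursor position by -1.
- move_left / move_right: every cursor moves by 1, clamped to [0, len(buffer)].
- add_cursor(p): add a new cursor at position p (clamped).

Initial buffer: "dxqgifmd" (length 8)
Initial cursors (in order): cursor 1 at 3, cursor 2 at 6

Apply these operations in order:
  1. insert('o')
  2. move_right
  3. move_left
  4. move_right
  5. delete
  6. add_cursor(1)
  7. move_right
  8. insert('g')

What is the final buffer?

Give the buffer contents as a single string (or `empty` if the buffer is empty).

Answer: dxgqoigfodg

Derivation:
After op 1 (insert('o')): buffer="dxqogifomd" (len 10), cursors c1@4 c2@8, authorship ...1...2..
After op 2 (move_right): buffer="dxqogifomd" (len 10), cursors c1@5 c2@9, authorship ...1...2..
After op 3 (move_left): buffer="dxqogifomd" (len 10), cursors c1@4 c2@8, authorship ...1...2..
After op 4 (move_right): buffer="dxqogifomd" (len 10), cursors c1@5 c2@9, authorship ...1...2..
After op 5 (delete): buffer="dxqoifod" (len 8), cursors c1@4 c2@7, authorship ...1..2.
After op 6 (add_cursor(1)): buffer="dxqoifod" (len 8), cursors c3@1 c1@4 c2@7, authorship ...1..2.
After op 7 (move_right): buffer="dxqoifod" (len 8), cursors c3@2 c1@5 c2@8, authorship ...1..2.
After op 8 (insert('g')): buffer="dxgqoigfodg" (len 11), cursors c3@3 c1@7 c2@11, authorship ..3.1.1.2.2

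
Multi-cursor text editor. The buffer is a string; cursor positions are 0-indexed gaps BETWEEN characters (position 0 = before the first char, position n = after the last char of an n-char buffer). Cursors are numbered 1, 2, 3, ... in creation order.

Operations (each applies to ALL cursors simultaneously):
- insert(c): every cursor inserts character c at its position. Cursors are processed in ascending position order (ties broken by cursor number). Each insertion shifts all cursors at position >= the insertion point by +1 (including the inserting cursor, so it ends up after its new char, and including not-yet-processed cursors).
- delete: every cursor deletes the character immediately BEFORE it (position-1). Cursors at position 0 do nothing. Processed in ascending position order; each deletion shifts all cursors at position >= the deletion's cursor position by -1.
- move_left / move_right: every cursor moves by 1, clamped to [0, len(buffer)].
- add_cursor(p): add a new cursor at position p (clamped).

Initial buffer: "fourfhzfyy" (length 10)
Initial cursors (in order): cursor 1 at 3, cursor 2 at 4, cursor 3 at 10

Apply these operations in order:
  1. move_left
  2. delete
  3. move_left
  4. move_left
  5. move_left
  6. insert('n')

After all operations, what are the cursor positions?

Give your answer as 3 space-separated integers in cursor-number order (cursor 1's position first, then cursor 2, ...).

After op 1 (move_left): buffer="fourfhzfyy" (len 10), cursors c1@2 c2@3 c3@9, authorship ..........
After op 2 (delete): buffer="frfhzfy" (len 7), cursors c1@1 c2@1 c3@6, authorship .......
After op 3 (move_left): buffer="frfhzfy" (len 7), cursors c1@0 c2@0 c3@5, authorship .......
After op 4 (move_left): buffer="frfhzfy" (len 7), cursors c1@0 c2@0 c3@4, authorship .......
After op 5 (move_left): buffer="frfhzfy" (len 7), cursors c1@0 c2@0 c3@3, authorship .......
After op 6 (insert('n')): buffer="nnfrfnhzfy" (len 10), cursors c1@2 c2@2 c3@6, authorship 12...3....

Answer: 2 2 6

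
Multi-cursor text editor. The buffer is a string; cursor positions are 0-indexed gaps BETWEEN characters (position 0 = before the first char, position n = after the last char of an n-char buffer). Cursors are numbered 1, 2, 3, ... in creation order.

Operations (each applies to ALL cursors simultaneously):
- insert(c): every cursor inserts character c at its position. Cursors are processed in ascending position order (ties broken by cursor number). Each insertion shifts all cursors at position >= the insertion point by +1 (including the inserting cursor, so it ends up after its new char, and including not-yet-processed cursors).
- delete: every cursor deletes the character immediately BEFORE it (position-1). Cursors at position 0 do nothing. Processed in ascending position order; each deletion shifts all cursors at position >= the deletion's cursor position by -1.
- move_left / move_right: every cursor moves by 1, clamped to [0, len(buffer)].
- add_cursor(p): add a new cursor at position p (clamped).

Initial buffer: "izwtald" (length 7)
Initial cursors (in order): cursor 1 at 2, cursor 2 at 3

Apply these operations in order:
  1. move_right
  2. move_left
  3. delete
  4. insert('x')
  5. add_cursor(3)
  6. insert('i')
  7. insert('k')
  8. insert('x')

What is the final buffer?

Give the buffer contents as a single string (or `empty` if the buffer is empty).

Answer: ixxiiikkkxxxtald

Derivation:
After op 1 (move_right): buffer="izwtald" (len 7), cursors c1@3 c2@4, authorship .......
After op 2 (move_left): buffer="izwtald" (len 7), cursors c1@2 c2@3, authorship .......
After op 3 (delete): buffer="itald" (len 5), cursors c1@1 c2@1, authorship .....
After op 4 (insert('x')): buffer="ixxtald" (len 7), cursors c1@3 c2@3, authorship .12....
After op 5 (add_cursor(3)): buffer="ixxtald" (len 7), cursors c1@3 c2@3 c3@3, authorship .12....
After op 6 (insert('i')): buffer="ixxiiitald" (len 10), cursors c1@6 c2@6 c3@6, authorship .12123....
After op 7 (insert('k')): buffer="ixxiiikkktald" (len 13), cursors c1@9 c2@9 c3@9, authorship .12123123....
After op 8 (insert('x')): buffer="ixxiiikkkxxxtald" (len 16), cursors c1@12 c2@12 c3@12, authorship .12123123123....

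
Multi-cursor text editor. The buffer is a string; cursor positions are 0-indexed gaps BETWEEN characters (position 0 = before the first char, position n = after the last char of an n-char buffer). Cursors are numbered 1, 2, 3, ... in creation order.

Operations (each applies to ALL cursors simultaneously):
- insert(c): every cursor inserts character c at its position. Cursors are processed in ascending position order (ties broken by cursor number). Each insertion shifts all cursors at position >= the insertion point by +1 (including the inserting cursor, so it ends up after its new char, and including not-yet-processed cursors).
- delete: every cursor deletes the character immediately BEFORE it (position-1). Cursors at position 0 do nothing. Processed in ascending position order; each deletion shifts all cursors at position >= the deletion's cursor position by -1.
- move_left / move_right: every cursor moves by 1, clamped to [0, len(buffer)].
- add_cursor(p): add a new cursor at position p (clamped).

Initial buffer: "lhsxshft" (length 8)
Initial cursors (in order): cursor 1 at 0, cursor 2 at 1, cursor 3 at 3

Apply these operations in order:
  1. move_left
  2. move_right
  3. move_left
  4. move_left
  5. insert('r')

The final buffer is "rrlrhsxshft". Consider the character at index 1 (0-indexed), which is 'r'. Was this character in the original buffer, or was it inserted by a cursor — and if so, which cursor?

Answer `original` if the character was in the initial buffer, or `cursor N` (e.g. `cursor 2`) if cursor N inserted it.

Answer: cursor 2

Derivation:
After op 1 (move_left): buffer="lhsxshft" (len 8), cursors c1@0 c2@0 c3@2, authorship ........
After op 2 (move_right): buffer="lhsxshft" (len 8), cursors c1@1 c2@1 c3@3, authorship ........
After op 3 (move_left): buffer="lhsxshft" (len 8), cursors c1@0 c2@0 c3@2, authorship ........
After op 4 (move_left): buffer="lhsxshft" (len 8), cursors c1@0 c2@0 c3@1, authorship ........
After op 5 (insert('r')): buffer="rrlrhsxshft" (len 11), cursors c1@2 c2@2 c3@4, authorship 12.3.......
Authorship (.=original, N=cursor N): 1 2 . 3 . . . . . . .
Index 1: author = 2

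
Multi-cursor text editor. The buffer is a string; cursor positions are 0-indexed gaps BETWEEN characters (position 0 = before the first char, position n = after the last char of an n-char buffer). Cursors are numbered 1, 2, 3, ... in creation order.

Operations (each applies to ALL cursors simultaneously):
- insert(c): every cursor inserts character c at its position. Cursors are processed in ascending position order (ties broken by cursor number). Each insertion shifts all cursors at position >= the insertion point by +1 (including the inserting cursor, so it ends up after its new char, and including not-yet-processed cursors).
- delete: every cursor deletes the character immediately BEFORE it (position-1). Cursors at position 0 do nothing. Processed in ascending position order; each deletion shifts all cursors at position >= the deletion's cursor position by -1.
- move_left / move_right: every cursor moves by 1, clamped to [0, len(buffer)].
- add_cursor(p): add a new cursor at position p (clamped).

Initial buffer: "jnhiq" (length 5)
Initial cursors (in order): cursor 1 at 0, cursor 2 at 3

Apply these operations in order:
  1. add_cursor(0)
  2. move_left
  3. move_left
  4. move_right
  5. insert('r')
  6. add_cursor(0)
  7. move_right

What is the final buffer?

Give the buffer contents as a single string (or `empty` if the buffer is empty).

Answer: jrrnrhiq

Derivation:
After op 1 (add_cursor(0)): buffer="jnhiq" (len 5), cursors c1@0 c3@0 c2@3, authorship .....
After op 2 (move_left): buffer="jnhiq" (len 5), cursors c1@0 c3@0 c2@2, authorship .....
After op 3 (move_left): buffer="jnhiq" (len 5), cursors c1@0 c3@0 c2@1, authorship .....
After op 4 (move_right): buffer="jnhiq" (len 5), cursors c1@1 c3@1 c2@2, authorship .....
After op 5 (insert('r')): buffer="jrrnrhiq" (len 8), cursors c1@3 c3@3 c2@5, authorship .13.2...
After op 6 (add_cursor(0)): buffer="jrrnrhiq" (len 8), cursors c4@0 c1@3 c3@3 c2@5, authorship .13.2...
After op 7 (move_right): buffer="jrrnrhiq" (len 8), cursors c4@1 c1@4 c3@4 c2@6, authorship .13.2...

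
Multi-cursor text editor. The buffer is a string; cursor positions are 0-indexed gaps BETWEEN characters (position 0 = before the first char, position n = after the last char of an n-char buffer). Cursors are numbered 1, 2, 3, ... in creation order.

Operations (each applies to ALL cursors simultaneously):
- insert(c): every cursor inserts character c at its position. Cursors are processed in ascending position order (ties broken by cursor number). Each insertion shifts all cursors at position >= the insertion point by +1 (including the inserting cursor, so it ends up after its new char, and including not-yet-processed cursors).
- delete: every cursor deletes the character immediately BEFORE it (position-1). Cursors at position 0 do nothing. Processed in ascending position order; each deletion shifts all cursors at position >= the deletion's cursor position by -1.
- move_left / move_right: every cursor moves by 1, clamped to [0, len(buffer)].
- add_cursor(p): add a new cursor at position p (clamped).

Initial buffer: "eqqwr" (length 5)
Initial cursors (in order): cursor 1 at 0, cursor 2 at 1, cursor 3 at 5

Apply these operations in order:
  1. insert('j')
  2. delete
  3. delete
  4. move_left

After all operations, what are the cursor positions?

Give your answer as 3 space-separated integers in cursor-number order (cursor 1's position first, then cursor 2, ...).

After op 1 (insert('j')): buffer="jejqqwrj" (len 8), cursors c1@1 c2@3 c3@8, authorship 1.2....3
After op 2 (delete): buffer="eqqwr" (len 5), cursors c1@0 c2@1 c3@5, authorship .....
After op 3 (delete): buffer="qqw" (len 3), cursors c1@0 c2@0 c3@3, authorship ...
After op 4 (move_left): buffer="qqw" (len 3), cursors c1@0 c2@0 c3@2, authorship ...

Answer: 0 0 2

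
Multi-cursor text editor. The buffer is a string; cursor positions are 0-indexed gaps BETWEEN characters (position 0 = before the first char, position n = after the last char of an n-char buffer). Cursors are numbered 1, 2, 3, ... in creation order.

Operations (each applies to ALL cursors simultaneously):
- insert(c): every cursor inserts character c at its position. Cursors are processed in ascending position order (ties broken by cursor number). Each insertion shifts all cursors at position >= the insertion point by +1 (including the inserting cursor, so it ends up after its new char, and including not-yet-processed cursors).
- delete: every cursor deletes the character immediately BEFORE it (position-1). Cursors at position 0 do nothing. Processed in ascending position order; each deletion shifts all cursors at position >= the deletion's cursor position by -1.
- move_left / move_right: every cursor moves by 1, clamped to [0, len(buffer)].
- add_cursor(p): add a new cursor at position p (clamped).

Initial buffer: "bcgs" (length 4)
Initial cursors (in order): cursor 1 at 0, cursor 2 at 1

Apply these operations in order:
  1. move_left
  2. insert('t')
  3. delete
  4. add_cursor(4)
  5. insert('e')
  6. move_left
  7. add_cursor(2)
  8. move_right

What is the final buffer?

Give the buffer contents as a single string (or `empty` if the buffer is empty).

Answer: eebcgse

Derivation:
After op 1 (move_left): buffer="bcgs" (len 4), cursors c1@0 c2@0, authorship ....
After op 2 (insert('t')): buffer="ttbcgs" (len 6), cursors c1@2 c2@2, authorship 12....
After op 3 (delete): buffer="bcgs" (len 4), cursors c1@0 c2@0, authorship ....
After op 4 (add_cursor(4)): buffer="bcgs" (len 4), cursors c1@0 c2@0 c3@4, authorship ....
After op 5 (insert('e')): buffer="eebcgse" (len 7), cursors c1@2 c2@2 c3@7, authorship 12....3
After op 6 (move_left): buffer="eebcgse" (len 7), cursors c1@1 c2@1 c3@6, authorship 12....3
After op 7 (add_cursor(2)): buffer="eebcgse" (len 7), cursors c1@1 c2@1 c4@2 c3@6, authorship 12....3
After op 8 (move_right): buffer="eebcgse" (len 7), cursors c1@2 c2@2 c4@3 c3@7, authorship 12....3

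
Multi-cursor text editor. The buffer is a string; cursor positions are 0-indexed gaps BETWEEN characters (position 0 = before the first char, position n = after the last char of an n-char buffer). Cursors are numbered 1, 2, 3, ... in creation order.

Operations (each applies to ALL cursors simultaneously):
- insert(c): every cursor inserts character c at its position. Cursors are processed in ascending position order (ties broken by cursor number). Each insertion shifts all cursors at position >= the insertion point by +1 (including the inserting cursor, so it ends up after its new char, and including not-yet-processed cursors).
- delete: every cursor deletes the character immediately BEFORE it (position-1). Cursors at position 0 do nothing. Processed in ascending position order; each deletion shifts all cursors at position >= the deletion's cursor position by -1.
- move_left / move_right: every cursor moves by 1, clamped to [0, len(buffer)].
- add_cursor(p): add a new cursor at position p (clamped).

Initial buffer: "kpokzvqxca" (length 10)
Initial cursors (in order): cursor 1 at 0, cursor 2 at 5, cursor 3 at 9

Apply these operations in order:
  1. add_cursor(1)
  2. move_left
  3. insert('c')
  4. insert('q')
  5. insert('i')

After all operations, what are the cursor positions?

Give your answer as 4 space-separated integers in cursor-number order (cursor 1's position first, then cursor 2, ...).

After op 1 (add_cursor(1)): buffer="kpokzvqxca" (len 10), cursors c1@0 c4@1 c2@5 c3@9, authorship ..........
After op 2 (move_left): buffer="kpokzvqxca" (len 10), cursors c1@0 c4@0 c2@4 c3@8, authorship ..........
After op 3 (insert('c')): buffer="cckpokczvqxcca" (len 14), cursors c1@2 c4@2 c2@7 c3@12, authorship 14....2....3..
After op 4 (insert('q')): buffer="ccqqkpokcqzvqxcqca" (len 18), cursors c1@4 c4@4 c2@10 c3@16, authorship 1414....22....33..
After op 5 (insert('i')): buffer="ccqqiikpokcqizvqxcqica" (len 22), cursors c1@6 c4@6 c2@13 c3@20, authorship 141414....222....333..

Answer: 6 13 20 6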